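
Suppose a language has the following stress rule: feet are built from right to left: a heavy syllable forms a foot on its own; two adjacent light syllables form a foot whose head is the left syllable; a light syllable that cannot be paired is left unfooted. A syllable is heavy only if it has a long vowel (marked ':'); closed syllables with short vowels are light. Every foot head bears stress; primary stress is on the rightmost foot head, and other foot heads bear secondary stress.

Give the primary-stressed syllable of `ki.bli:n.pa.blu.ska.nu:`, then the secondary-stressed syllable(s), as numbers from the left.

primary 6, secondary 2, 4

Weights: 1 ki L, 2 bli:n H, 3 pa L, 4 blu L, 5 ska L, 6 nu: H.
Parse right to left (heavy = foot alone; LL = one foot; stranded L unfooted): ki (ˈbli:n) pa (ˈblu.ska) (ˈnu:).
Foot heads: 2, 4, 6.
Primary stress on the rightmost head = syllable 6.
Secondary stress on 2, 4: ki.ˌbli:n.pa.ˌblu.ska.ˈnu:.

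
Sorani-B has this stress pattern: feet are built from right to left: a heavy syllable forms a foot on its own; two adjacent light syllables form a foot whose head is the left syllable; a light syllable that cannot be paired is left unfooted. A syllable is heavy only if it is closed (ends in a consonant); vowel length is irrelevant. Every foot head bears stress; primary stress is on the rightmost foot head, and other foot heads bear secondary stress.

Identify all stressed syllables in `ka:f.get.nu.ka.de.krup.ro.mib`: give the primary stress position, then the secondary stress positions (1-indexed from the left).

primary 8, secondary 1, 2, 4, 6

Weights: 1 ka:f H, 2 get H, 3 nu L, 4 ka L, 5 de L, 6 krup H, 7 ro L, 8 mib H.
Parse right to left (heavy = foot alone; LL = one foot; stranded L unfooted): (ˈka:f) (ˈget) nu (ˈka.de) (ˈkrup) ro (ˈmib).
Foot heads: 1, 2, 4, 6, 8.
Primary stress on the rightmost head = syllable 8.
Secondary stress on 1, 2, 4, 6: ˌka:f.ˌget.nu.ˌka.de.ˌkrup.ro.ˈmib.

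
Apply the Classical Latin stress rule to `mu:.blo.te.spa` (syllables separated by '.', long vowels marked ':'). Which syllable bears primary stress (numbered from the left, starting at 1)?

Classical Latin: stress the penult if heavy (long vowel or closed), else the antepenult.
Weights: 2 blo L, 3 te L, 4 spa L.
The penult (syllable 3, te) is light, so stress falls on the antepenult (syllable 2, blo).
Stress on syllable 2: mu:.ˈblo.te.spa.

2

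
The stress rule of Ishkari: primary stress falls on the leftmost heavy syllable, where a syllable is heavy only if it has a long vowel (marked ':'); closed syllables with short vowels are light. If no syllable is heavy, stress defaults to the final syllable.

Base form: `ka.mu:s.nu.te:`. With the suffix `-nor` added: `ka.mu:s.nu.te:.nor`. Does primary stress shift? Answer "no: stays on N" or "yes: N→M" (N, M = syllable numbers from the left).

Base `ka.mu:s.nu.te:` (4 syllables):
  Weights: 1 ka L, 2 mu:s H, 3 nu L, 4 te: H.
  Heavy syllables in the domain: 2, 4. The leftmost is syllable 2 (mu:s).
  → primary stress on syllable 2.
Suffixed `ka.mu:s.nu.te:.nor` (5 syllables):
  Weights: 1 ka L, 2 mu:s H, 3 nu L, 4 te: H, 5 nor L.
  Heavy syllables in the domain: 2, 4. The leftmost is syllable 2 (mu:s).
  → primary stress on syllable 2.

no: stays on 2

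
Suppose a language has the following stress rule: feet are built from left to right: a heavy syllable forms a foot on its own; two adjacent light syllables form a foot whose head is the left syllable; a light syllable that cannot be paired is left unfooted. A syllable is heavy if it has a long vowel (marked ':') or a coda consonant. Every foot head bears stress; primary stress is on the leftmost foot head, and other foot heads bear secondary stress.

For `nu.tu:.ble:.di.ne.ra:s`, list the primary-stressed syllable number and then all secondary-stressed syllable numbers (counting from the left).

Weights: 1 nu L, 2 tu: H, 3 ble: H, 4 di L, 5 ne L, 6 ra:s H.
Parse left to right (heavy = foot alone; LL = one foot; stranded L unfooted): nu (ˈtu:) (ˈble:) (ˈdi.ne) (ˈra:s).
Foot heads: 2, 3, 4, 6.
Primary stress on the leftmost head = syllable 2.
Secondary stress on 3, 4, 6: nu.ˈtu:.ˌble:.ˌdi.ne.ˌra:s.

primary 2, secondary 3, 4, 6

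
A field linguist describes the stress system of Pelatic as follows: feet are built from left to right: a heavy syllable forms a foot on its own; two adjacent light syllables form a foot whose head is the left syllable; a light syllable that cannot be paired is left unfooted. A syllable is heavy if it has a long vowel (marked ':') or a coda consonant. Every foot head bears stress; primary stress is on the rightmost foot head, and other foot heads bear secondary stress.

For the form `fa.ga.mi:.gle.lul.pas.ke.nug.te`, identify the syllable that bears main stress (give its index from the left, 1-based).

8

Weights: 1 fa L, 2 ga L, 3 mi: H, 4 gle L, 5 lul H, 6 pas H, 7 ke L, 8 nug H, 9 te L.
Parse left to right (heavy = foot alone; LL = one foot; stranded L unfooted): (ˈfa.ga) (ˈmi:) gle (ˈlul) (ˈpas) ke (ˈnug) te.
Foot heads: 1, 3, 5, 6, 8.
Primary stress on the rightmost head = syllable 8.
Primary stress: syllable 8 → fa.ga.mi:.gle.lul.pas.ke.ˈnug.te.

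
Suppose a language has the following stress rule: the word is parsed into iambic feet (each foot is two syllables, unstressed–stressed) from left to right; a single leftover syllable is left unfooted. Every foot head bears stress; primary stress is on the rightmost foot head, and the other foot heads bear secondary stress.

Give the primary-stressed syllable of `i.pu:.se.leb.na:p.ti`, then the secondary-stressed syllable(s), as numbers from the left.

Parse left to right into iambic (σˈσ) feet: (i.ˈpu:) (se.ˈleb) (na:p.ˈti).
Foot heads (stressed positions): 2, 4, 6.
End Rule Rightmost: primary stress on the rightmost head = syllable 6.
Secondary stress on 2, 4: i.ˌpu:.se.ˌleb.na:p.ˈti.

primary 6, secondary 2, 4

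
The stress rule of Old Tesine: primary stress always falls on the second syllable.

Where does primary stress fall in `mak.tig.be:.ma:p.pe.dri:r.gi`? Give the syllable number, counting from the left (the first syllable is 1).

The word has 7 syllables; the second syllable is syllable 2 (tig).
Primary stress: syllable 2 → mak.ˈtig.be:.ma:p.pe.dri:r.gi.

2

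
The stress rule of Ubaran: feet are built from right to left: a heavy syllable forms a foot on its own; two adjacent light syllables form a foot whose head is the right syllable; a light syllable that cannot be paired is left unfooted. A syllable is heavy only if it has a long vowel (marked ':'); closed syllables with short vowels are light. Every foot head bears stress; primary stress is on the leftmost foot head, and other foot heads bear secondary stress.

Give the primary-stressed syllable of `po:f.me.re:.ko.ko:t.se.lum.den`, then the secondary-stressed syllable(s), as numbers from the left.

primary 1, secondary 3, 5, 8

Weights: 1 po:f H, 2 me L, 3 re: H, 4 ko L, 5 ko:t H, 6 se L, 7 lum L, 8 den L.
Parse right to left (heavy = foot alone; LL = one foot; stranded L unfooted): (ˈpo:f) me (ˈre:) ko (ˈko:t) se (lum.ˈden).
Foot heads: 1, 3, 5, 8.
Primary stress on the leftmost head = syllable 1.
Secondary stress on 3, 5, 8: ˈpo:f.me.ˌre:.ko.ˌko:t.se.lum.ˌden.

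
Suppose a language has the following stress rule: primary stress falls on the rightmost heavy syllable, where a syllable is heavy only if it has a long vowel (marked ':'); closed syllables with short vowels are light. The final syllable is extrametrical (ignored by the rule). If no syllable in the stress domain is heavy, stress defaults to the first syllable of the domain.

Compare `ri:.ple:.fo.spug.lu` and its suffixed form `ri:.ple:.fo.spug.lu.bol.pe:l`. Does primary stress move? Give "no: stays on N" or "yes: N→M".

Base `ri:.ple:.fo.spug.lu` (5 syllables):
  The final syllable (5, lu) is extrametrical; the stress domain is syllables 1–4.
  Weights: 1 ri: H, 2 ple: H, 3 fo L, 4 spug L.
  Heavy syllables in the domain: 1, 2. The rightmost is syllable 2 (ple:).
  → primary stress on syllable 2.
Suffixed `ri:.ple:.fo.spug.lu.bol.pe:l` (7 syllables):
  The final syllable (7, pe:l) is extrametrical; the stress domain is syllables 1–6.
  Weights: 1 ri: H, 2 ple: H, 3 fo L, 4 spug L, 5 lu L, 6 bol L.
  Heavy syllables in the domain: 1, 2. The rightmost is syllable 2 (ple:).
  → primary stress on syllable 2.

no: stays on 2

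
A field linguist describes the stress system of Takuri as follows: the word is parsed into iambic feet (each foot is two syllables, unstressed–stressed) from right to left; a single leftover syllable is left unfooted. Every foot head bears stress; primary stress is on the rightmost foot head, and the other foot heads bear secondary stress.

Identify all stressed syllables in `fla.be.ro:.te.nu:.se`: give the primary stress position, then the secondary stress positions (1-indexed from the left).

primary 6, secondary 2, 4

Parse right to left into iambic (σˈσ) feet: (fla.ˈbe) (ro:.ˈte) (nu:.ˈse).
Foot heads (stressed positions): 2, 4, 6.
End Rule Rightmost: primary stress on the rightmost head = syllable 6.
Secondary stress on 2, 4: fla.ˌbe.ro:.ˌte.nu:.ˈse.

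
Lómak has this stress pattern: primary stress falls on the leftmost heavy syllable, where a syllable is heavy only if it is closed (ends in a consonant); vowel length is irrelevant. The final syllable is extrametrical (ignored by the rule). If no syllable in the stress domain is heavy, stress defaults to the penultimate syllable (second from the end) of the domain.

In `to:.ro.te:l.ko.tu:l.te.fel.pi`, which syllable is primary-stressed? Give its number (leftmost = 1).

The final syllable (8, pi) is extrametrical; the stress domain is syllables 1–7.
Weights: 1 to: L, 2 ro L, 3 te:l H, 4 ko L, 5 tu:l H, 6 te L, 7 fel H.
Heavy syllables in the domain: 3, 5, 7. The leftmost is syllable 3 (te:l).
Primary stress: syllable 3 → to:.ro.ˈte:l.ko.tu:l.te.fel.pi.

3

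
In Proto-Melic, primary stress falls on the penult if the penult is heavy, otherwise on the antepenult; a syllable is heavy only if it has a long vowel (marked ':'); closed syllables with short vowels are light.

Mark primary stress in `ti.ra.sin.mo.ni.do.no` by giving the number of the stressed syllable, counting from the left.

5

Weights: 5 ni L, 6 do L, 7 no L.
The penult (syllable 6, do) is light, so stress falls on the antepenult (syllable 5, ni).
Primary stress: syllable 5 → ti.ra.sin.mo.ˈni.do.no.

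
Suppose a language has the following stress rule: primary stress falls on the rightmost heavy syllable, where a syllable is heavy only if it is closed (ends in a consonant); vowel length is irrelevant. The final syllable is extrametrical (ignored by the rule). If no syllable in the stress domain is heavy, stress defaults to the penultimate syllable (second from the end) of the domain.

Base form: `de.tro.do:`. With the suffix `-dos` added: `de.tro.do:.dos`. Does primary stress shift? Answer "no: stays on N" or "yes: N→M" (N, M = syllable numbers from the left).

Base `de.tro.do:` (3 syllables):
  The final syllable (3, do:) is extrametrical; the stress domain is syllables 1–2.
  Weights: 1 de L, 2 tro L.
  No heavy syllable in the domain; default to the penultimate syllable (second from the end) of the domain = syllable 1.
  → primary stress on syllable 1.
Suffixed `de.tro.do:.dos` (4 syllables):
  The final syllable (4, dos) is extrametrical; the stress domain is syllables 1–3.
  Weights: 1 de L, 2 tro L, 3 do: L.
  No heavy syllable in the domain; default to the penultimate syllable (second from the end) of the domain = syllable 2.
  → primary stress on syllable 2.

yes: 1→2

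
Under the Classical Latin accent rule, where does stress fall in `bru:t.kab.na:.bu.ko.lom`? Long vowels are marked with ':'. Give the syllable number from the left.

Classical Latin: stress the penult if heavy (long vowel or closed), else the antepenult.
Weights: 4 bu L, 5 ko L, 6 lom H.
The penult (syllable 5, ko) is light, so stress falls on the antepenult (syllable 4, bu).
Stress on syllable 4: bru:t.kab.na:.ˈbu.ko.lom.

4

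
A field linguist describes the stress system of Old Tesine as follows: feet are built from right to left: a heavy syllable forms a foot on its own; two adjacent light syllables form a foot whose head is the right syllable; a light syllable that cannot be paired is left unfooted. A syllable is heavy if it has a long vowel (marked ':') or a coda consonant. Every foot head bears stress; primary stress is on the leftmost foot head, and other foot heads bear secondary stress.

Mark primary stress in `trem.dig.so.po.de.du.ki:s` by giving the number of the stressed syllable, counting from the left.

1

Weights: 1 trem H, 2 dig H, 3 so L, 4 po L, 5 de L, 6 du L, 7 ki:s H.
Parse right to left (heavy = foot alone; LL = one foot; stranded L unfooted): (ˈtrem) (ˈdig) (so.ˈpo) (de.ˈdu) (ˈki:s).
Foot heads: 1, 2, 4, 6, 7.
Primary stress on the leftmost head = syllable 1.
Primary stress: syllable 1 → ˈtrem.dig.so.po.de.du.ki:s.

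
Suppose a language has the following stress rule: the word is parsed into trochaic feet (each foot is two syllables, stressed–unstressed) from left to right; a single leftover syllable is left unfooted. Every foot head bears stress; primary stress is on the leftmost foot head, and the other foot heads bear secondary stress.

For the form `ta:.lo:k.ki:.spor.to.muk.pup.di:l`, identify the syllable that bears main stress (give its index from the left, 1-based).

Parse left to right into trochaic (ˈσσ) feet: (ˈta:.lo:k) (ˈki:.spor) (ˈto.muk) (ˈpup.di:l).
Foot heads (stressed positions): 1, 3, 5, 7.
End Rule Leftmost: primary stress on the leftmost head = syllable 1.
Primary stress: syllable 1 → ˈta:.lo:k.ki:.spor.to.muk.pup.di:l.

1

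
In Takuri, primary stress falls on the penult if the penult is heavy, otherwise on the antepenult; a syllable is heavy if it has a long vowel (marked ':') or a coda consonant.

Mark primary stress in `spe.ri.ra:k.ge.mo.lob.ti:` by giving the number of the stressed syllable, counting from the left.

Weights: 5 mo L, 6 lob H, 7 ti: H.
The penult (syllable 6, lob) is heavy, so it takes stress.
Primary stress: syllable 6 → spe.ri.ra:k.ge.mo.ˈlob.ti:.

6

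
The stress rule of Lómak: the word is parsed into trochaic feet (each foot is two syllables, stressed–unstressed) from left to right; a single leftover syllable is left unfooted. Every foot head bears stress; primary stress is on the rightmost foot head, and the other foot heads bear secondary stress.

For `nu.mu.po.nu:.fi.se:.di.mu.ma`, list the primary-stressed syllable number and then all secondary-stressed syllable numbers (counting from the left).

Parse left to right into trochaic (ˈσσ) feet: (ˈnu.mu) (ˈpo.nu:) (ˈfi.se:) (ˈdi.mu) ma. Syllable 9 is left unfooted.
Foot heads (stressed positions): 1, 3, 5, 7.
End Rule Rightmost: primary stress on the rightmost head = syllable 7.
Secondary stress on 1, 3, 5: ˌnu.mu.ˌpo.nu:.ˌfi.se:.ˈdi.mu.ma.

primary 7, secondary 1, 3, 5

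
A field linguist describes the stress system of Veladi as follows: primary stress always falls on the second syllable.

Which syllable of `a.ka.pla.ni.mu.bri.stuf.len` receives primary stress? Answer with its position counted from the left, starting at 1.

2

The word has 8 syllables; the second syllable is syllable 2 (ka).
Primary stress: syllable 2 → a.ˈka.pla.ni.mu.bri.stuf.len.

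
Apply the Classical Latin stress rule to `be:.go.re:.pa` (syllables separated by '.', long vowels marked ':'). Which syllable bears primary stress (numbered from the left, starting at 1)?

Classical Latin: stress the penult if heavy (long vowel or closed), else the antepenult.
Weights: 2 go L, 3 re: H, 4 pa L.
The penult (syllable 3, re:) is heavy, so it takes stress.
Stress on syllable 3: be:.go.ˈre:.pa.

3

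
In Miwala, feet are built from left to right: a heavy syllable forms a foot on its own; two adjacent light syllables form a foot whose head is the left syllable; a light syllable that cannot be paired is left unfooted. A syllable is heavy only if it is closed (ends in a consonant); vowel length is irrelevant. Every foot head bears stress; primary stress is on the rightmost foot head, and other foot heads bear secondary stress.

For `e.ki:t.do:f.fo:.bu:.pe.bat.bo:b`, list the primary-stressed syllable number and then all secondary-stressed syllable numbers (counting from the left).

Weights: 1 e L, 2 ki:t H, 3 do:f H, 4 fo: L, 5 bu: L, 6 pe L, 7 bat H, 8 bo:b H.
Parse left to right (heavy = foot alone; LL = one foot; stranded L unfooted): e (ˈki:t) (ˈdo:f) (ˈfo:.bu:) pe (ˈbat) (ˈbo:b).
Foot heads: 2, 3, 4, 7, 8.
Primary stress on the rightmost head = syllable 8.
Secondary stress on 2, 3, 4, 7: e.ˌki:t.ˌdo:f.ˌfo:.bu:.pe.ˌbat.ˈbo:b.

primary 8, secondary 2, 3, 4, 7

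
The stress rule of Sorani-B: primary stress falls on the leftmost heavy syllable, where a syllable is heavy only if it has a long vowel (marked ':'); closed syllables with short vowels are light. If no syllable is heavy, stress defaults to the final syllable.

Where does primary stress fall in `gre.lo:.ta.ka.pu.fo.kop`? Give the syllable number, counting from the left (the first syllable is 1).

2

Weights: 1 gre L, 2 lo: H, 3 ta L, 4 ka L, 5 pu L, 6 fo L, 7 kop L.
Heavy syllables in the domain: 2. The leftmost is syllable 2 (lo:).
Primary stress: syllable 2 → gre.ˈlo:.ta.ka.pu.fo.kop.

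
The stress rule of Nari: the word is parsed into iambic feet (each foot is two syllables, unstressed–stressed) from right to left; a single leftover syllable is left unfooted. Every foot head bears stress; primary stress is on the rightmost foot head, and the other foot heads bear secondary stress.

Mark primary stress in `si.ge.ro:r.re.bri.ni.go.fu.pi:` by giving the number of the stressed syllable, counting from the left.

9

Parse right to left into iambic (σˈσ) feet: si (ge.ˈro:r) (re.ˈbri) (ni.ˈgo) (fu.ˈpi:). Syllable 1 is left unfooted.
Foot heads (stressed positions): 3, 5, 7, 9.
End Rule Rightmost: primary stress on the rightmost head = syllable 9.
Primary stress: syllable 9 → si.ge.ro:r.re.bri.ni.go.fu.ˈpi:.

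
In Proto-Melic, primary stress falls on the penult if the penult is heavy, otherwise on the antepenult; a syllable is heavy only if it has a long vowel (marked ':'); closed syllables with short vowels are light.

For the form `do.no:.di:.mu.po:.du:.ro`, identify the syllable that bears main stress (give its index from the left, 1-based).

6

Weights: 5 po: H, 6 du: H, 7 ro L.
The penult (syllable 6, du:) is heavy, so it takes stress.
Primary stress: syllable 6 → do.no:.di:.mu.po:.ˈdu:.ro.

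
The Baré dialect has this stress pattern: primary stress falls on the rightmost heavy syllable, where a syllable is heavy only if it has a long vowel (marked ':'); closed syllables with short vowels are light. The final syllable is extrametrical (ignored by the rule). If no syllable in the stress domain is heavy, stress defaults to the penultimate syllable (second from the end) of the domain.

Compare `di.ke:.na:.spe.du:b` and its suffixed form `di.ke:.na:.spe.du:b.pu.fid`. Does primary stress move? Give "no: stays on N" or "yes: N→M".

yes: 3→5

Base `di.ke:.na:.spe.du:b` (5 syllables):
  The final syllable (5, du:b) is extrametrical; the stress domain is syllables 1–4.
  Weights: 1 di L, 2 ke: H, 3 na: H, 4 spe L.
  Heavy syllables in the domain: 2, 3. The rightmost is syllable 3 (na:).
  → primary stress on syllable 3.
Suffixed `di.ke:.na:.spe.du:b.pu.fid` (7 syllables):
  The final syllable (7, fid) is extrametrical; the stress domain is syllables 1–6.
  Weights: 1 di L, 2 ke: H, 3 na: H, 4 spe L, 5 du:b H, 6 pu L.
  Heavy syllables in the domain: 2, 3, 5. The rightmost is syllable 5 (du:b).
  → primary stress on syllable 5.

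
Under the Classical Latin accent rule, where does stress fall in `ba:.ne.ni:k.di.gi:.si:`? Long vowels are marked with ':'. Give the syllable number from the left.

5

Classical Latin: stress the penult if heavy (long vowel or closed), else the antepenult.
Weights: 4 di L, 5 gi: H, 6 si: H.
The penult (syllable 5, gi:) is heavy, so it takes stress.
Stress on syllable 5: ba:.ne.ni:k.di.ˈgi:.si:.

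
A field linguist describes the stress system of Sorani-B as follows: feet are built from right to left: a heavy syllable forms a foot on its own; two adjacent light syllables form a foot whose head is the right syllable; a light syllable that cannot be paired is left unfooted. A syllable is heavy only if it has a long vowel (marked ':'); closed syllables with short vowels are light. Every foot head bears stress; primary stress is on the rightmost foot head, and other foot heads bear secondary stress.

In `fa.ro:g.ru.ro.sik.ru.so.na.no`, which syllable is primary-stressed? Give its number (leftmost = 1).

9

Weights: 1 fa L, 2 ro:g H, 3 ru L, 4 ro L, 5 sik L, 6 ru L, 7 so L, 8 na L, 9 no L.
Parse right to left (heavy = foot alone; LL = one foot; stranded L unfooted): fa (ˈro:g) ru (ro.ˈsik) (ru.ˈso) (na.ˈno).
Foot heads: 2, 5, 7, 9.
Primary stress on the rightmost head = syllable 9.
Primary stress: syllable 9 → fa.ro:g.ru.ro.sik.ru.so.na.ˈno.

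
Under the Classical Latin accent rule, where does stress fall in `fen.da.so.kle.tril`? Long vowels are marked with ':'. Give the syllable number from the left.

Classical Latin: stress the penult if heavy (long vowel or closed), else the antepenult.
Weights: 3 so L, 4 kle L, 5 tril H.
The penult (syllable 4, kle) is light, so stress falls on the antepenult (syllable 3, so).
Stress on syllable 3: fen.da.ˈso.kle.tril.

3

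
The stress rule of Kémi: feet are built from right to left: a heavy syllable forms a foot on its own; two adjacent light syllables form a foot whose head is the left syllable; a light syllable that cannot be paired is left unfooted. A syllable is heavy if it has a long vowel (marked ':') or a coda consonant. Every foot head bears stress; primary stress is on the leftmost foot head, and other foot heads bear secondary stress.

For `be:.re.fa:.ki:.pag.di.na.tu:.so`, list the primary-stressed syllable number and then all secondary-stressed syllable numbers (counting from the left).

Weights: 1 be: H, 2 re L, 3 fa: H, 4 ki: H, 5 pag H, 6 di L, 7 na L, 8 tu: H, 9 so L.
Parse right to left (heavy = foot alone; LL = one foot; stranded L unfooted): (ˈbe:) re (ˈfa:) (ˈki:) (ˈpag) (ˈdi.na) (ˈtu:) so.
Foot heads: 1, 3, 4, 5, 6, 8.
Primary stress on the leftmost head = syllable 1.
Secondary stress on 3, 4, 5, 6, 8: ˈbe:.re.ˌfa:.ˌki:.ˌpag.ˌdi.na.ˌtu:.so.

primary 1, secondary 3, 4, 5, 6, 8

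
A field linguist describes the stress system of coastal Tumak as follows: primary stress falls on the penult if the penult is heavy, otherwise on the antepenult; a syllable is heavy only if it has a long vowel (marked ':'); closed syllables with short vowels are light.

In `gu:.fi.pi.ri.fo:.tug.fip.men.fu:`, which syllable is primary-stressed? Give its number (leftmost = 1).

7

Weights: 7 fip L, 8 men L, 9 fu: H.
The penult (syllable 8, men) is light, so stress falls on the antepenult (syllable 7, fip).
Primary stress: syllable 7 → gu:.fi.pi.ri.fo:.tug.ˈfip.men.fu:.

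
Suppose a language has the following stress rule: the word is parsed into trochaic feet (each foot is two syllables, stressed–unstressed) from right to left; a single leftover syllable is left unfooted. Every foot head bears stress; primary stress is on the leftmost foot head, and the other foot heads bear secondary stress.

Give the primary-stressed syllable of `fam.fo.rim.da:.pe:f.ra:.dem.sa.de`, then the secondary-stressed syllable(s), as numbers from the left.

primary 2, secondary 4, 6, 8

Parse right to left into trochaic (ˈσσ) feet: fam (ˈfo.rim) (ˈda:.pe:f) (ˈra:.dem) (ˈsa.de). Syllable 1 is left unfooted.
Foot heads (stressed positions): 2, 4, 6, 8.
End Rule Leftmost: primary stress on the leftmost head = syllable 2.
Secondary stress on 4, 6, 8: fam.ˈfo.rim.ˌda:.pe:f.ˌra:.dem.ˌsa.de.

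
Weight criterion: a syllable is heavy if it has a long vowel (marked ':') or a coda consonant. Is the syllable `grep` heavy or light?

`grep`: short vowel, closed (coda /p/). Closed → heavy.

heavy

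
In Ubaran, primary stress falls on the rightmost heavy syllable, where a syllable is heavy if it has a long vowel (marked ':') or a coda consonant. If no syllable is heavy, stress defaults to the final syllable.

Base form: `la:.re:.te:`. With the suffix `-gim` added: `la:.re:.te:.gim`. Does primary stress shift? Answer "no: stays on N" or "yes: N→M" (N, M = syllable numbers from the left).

Base `la:.re:.te:` (3 syllables):
  Weights: 1 la: H, 2 re: H, 3 te: H.
  Heavy syllables in the domain: 1, 2, 3. The rightmost is syllable 3 (te:).
  → primary stress on syllable 3.
Suffixed `la:.re:.te:.gim` (4 syllables):
  Weights: 1 la: H, 2 re: H, 3 te: H, 4 gim H.
  Heavy syllables in the domain: 1, 2, 3, 4. The rightmost is syllable 4 (gim).
  → primary stress on syllable 4.

yes: 3→4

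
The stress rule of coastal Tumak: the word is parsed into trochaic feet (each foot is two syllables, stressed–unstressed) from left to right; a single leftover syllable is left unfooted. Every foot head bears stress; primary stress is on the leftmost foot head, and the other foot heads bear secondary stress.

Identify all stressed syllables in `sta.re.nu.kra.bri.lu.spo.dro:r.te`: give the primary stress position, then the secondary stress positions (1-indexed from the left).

primary 1, secondary 3, 5, 7

Parse left to right into trochaic (ˈσσ) feet: (ˈsta.re) (ˈnu.kra) (ˈbri.lu) (ˈspo.dro:r) te. Syllable 9 is left unfooted.
Foot heads (stressed positions): 1, 3, 5, 7.
End Rule Leftmost: primary stress on the leftmost head = syllable 1.
Secondary stress on 3, 5, 7: ˈsta.re.ˌnu.kra.ˌbri.lu.ˌspo.dro:r.te.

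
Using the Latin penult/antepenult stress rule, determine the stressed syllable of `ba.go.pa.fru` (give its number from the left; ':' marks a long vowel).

Classical Latin: stress the penult if heavy (long vowel or closed), else the antepenult.
Weights: 2 go L, 3 pa L, 4 fru L.
The penult (syllable 3, pa) is light, so stress falls on the antepenult (syllable 2, go).
Stress on syllable 2: ba.ˈgo.pa.fru.

2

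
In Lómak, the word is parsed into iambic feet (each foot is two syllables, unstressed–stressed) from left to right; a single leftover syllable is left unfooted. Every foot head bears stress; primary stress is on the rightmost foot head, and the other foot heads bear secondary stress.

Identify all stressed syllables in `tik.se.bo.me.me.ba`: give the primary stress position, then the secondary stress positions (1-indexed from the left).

Parse left to right into iambic (σˈσ) feet: (tik.ˈse) (bo.ˈme) (me.ˈba).
Foot heads (stressed positions): 2, 4, 6.
End Rule Rightmost: primary stress on the rightmost head = syllable 6.
Secondary stress on 2, 4: tik.ˌse.bo.ˌme.me.ˈba.

primary 6, secondary 2, 4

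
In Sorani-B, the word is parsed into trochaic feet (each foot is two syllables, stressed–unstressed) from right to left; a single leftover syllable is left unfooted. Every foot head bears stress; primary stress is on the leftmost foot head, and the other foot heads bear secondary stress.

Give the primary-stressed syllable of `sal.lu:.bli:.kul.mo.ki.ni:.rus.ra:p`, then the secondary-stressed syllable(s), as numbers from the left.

Parse right to left into trochaic (ˈσσ) feet: sal (ˈlu:.bli:) (ˈkul.mo) (ˈki.ni:) (ˈrus.ra:p). Syllable 1 is left unfooted.
Foot heads (stressed positions): 2, 4, 6, 8.
End Rule Leftmost: primary stress on the leftmost head = syllable 2.
Secondary stress on 4, 6, 8: sal.ˈlu:.bli:.ˌkul.mo.ˌki.ni:.ˌrus.ra:p.

primary 2, secondary 4, 6, 8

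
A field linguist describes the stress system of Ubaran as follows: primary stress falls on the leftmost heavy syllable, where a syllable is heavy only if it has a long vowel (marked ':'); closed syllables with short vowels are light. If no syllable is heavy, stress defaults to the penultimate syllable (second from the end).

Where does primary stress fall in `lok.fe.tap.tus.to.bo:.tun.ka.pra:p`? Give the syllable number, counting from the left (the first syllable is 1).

Weights: 1 lok L, 2 fe L, 3 tap L, 4 tus L, 5 to L, 6 bo: H, 7 tun L, 8 ka L, 9 pra:p H.
Heavy syllables in the domain: 6, 9. The leftmost is syllable 6 (bo:).
Primary stress: syllable 6 → lok.fe.tap.tus.to.ˈbo:.tun.ka.pra:p.

6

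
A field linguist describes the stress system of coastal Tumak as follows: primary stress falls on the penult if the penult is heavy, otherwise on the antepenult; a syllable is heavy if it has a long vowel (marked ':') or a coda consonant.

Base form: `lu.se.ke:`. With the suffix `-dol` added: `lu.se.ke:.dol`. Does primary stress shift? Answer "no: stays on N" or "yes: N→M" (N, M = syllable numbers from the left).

Base `lu.se.ke:` (3 syllables):
  Weights: 1 lu L, 2 se L, 3 ke: H.
  The penult (syllable 2, se) is light, so stress falls on the antepenult (syllable 1, lu).
  → primary stress on syllable 1.
Suffixed `lu.se.ke:.dol` (4 syllables):
  Weights: 2 se L, 3 ke: H, 4 dol H.
  The penult (syllable 3, ke:) is heavy, so it takes stress.
  → primary stress on syllable 3.

yes: 1→3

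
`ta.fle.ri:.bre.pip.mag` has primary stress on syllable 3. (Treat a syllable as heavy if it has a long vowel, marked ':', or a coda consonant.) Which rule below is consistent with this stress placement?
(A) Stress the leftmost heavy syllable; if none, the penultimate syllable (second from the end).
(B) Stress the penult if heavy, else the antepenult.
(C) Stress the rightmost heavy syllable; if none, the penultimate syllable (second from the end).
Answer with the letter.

Rule A → syllable 3 ✓.
Rule B → syllable 5 (observed: 3).
Rule C → syllable 6 (observed: 3).

A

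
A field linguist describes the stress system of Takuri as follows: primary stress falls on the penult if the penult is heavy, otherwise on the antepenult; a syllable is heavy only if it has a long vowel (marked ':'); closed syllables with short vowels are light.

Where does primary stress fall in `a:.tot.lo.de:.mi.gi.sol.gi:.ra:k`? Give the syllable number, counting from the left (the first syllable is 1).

Weights: 7 sol L, 8 gi: H, 9 ra:k H.
The penult (syllable 8, gi:) is heavy, so it takes stress.
Primary stress: syllable 8 → a:.tot.lo.de:.mi.gi.sol.ˈgi:.ra:k.

8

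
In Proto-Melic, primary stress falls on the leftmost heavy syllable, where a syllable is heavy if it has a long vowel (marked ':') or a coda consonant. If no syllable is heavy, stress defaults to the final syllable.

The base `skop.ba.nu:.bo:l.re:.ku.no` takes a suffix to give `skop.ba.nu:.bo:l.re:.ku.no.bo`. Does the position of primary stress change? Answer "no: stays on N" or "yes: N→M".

Base `skop.ba.nu:.bo:l.re:.ku.no` (7 syllables):
  Weights: 1 skop H, 2 ba L, 3 nu: H, 4 bo:l H, 5 re: H, 6 ku L, 7 no L.
  Heavy syllables in the domain: 1, 3, 4, 5. The leftmost is syllable 1 (skop).
  → primary stress on syllable 1.
Suffixed `skop.ba.nu:.bo:l.re:.ku.no.bo` (8 syllables):
  Weights: 1 skop H, 2 ba L, 3 nu: H, 4 bo:l H, 5 re: H, 6 ku L, 7 no L, 8 bo L.
  Heavy syllables in the domain: 1, 3, 4, 5. The leftmost is syllable 1 (skop).
  → primary stress on syllable 1.

no: stays on 1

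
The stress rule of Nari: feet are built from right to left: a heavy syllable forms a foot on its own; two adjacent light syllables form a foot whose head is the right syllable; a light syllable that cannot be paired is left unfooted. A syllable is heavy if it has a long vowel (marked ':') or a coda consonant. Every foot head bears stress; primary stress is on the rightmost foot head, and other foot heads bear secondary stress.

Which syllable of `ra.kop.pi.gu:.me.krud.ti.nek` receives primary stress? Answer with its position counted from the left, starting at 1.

8

Weights: 1 ra L, 2 kop H, 3 pi L, 4 gu: H, 5 me L, 6 krud H, 7 ti L, 8 nek H.
Parse right to left (heavy = foot alone; LL = one foot; stranded L unfooted): ra (ˈkop) pi (ˈgu:) me (ˈkrud) ti (ˈnek).
Foot heads: 2, 4, 6, 8.
Primary stress on the rightmost head = syllable 8.
Primary stress: syllable 8 → ra.kop.pi.gu:.me.krud.ti.ˈnek.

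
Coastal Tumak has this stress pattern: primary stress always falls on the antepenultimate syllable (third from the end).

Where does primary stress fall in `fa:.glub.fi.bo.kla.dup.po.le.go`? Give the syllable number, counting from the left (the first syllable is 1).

The word has 9 syllables; the antepenultimate syllable (third from the end) is syllable 7 (po).
Primary stress: syllable 7 → fa:.glub.fi.bo.kla.dup.ˈpo.le.go.

7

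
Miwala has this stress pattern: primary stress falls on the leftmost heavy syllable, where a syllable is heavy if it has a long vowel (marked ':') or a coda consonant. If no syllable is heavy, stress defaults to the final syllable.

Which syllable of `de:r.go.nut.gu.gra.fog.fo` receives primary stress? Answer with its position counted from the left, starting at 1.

Weights: 1 de:r H, 2 go L, 3 nut H, 4 gu L, 5 gra L, 6 fog H, 7 fo L.
Heavy syllables in the domain: 1, 3, 6. The leftmost is syllable 1 (de:r).
Primary stress: syllable 1 → ˈde:r.go.nut.gu.gra.fog.fo.

1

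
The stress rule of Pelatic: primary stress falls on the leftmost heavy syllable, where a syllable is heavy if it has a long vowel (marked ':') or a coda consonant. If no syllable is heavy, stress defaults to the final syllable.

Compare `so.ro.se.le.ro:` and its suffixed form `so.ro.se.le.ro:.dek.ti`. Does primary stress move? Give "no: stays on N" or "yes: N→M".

no: stays on 5

Base `so.ro.se.le.ro:` (5 syllables):
  Weights: 1 so L, 2 ro L, 3 se L, 4 le L, 5 ro: H.
  Heavy syllables in the domain: 5. The leftmost is syllable 5 (ro:).
  → primary stress on syllable 5.
Suffixed `so.ro.se.le.ro:.dek.ti` (7 syllables):
  Weights: 1 so L, 2 ro L, 3 se L, 4 le L, 5 ro: H, 6 dek H, 7 ti L.
  Heavy syllables in the domain: 5, 6. The leftmost is syllable 5 (ro:).
  → primary stress on syllable 5.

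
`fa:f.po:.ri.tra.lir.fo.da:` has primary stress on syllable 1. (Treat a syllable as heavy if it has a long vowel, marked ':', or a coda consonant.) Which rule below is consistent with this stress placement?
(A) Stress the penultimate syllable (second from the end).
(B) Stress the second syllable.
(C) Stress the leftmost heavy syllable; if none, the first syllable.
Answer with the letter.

Rule A → syllable 6 (observed: 1).
Rule B → syllable 2 (observed: 1).
Rule C → syllable 1 ✓.

C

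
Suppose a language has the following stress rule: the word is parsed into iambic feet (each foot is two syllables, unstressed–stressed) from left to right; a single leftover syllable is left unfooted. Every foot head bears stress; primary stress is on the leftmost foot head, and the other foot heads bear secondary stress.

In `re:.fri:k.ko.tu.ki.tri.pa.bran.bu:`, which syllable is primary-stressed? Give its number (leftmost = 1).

Parse left to right into iambic (σˈσ) feet: (re:.ˈfri:k) (ko.ˈtu) (ki.ˈtri) (pa.ˈbran) bu:. Syllable 9 is left unfooted.
Foot heads (stressed positions): 2, 4, 6, 8.
End Rule Leftmost: primary stress on the leftmost head = syllable 2.
Primary stress: syllable 2 → re:.ˈfri:k.ko.tu.ki.tri.pa.bran.bu:.

2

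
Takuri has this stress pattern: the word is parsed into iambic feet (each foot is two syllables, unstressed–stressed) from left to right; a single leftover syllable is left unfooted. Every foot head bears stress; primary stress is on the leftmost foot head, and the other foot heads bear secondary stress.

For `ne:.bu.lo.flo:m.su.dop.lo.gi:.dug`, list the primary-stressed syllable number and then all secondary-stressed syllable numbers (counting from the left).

Parse left to right into iambic (σˈσ) feet: (ne:.ˈbu) (lo.ˈflo:m) (su.ˈdop) (lo.ˈgi:) dug. Syllable 9 is left unfooted.
Foot heads (stressed positions): 2, 4, 6, 8.
End Rule Leftmost: primary stress on the leftmost head = syllable 2.
Secondary stress on 4, 6, 8: ne:.ˈbu.lo.ˌflo:m.su.ˌdop.lo.ˌgi:.dug.

primary 2, secondary 4, 6, 8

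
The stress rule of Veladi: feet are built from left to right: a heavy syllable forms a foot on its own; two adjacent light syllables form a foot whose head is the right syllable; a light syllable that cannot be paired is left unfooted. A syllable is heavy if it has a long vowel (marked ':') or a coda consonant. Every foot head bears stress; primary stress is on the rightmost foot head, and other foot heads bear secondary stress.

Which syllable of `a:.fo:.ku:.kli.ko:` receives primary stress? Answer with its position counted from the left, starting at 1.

5

Weights: 1 a: H, 2 fo: H, 3 ku: H, 4 kli L, 5 ko: H.
Parse left to right (heavy = foot alone; LL = one foot; stranded L unfooted): (ˈa:) (ˈfo:) (ˈku:) kli (ˈko:).
Foot heads: 1, 2, 3, 5.
Primary stress on the rightmost head = syllable 5.
Primary stress: syllable 5 → a:.fo:.ku:.kli.ˈko:.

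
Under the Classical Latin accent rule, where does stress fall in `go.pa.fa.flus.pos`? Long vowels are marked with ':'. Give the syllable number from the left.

4

Classical Latin: stress the penult if heavy (long vowel or closed), else the antepenult.
Weights: 3 fa L, 4 flus H, 5 pos H.
The penult (syllable 4, flus) is heavy, so it takes stress.
Stress on syllable 4: go.pa.fa.ˈflus.pos.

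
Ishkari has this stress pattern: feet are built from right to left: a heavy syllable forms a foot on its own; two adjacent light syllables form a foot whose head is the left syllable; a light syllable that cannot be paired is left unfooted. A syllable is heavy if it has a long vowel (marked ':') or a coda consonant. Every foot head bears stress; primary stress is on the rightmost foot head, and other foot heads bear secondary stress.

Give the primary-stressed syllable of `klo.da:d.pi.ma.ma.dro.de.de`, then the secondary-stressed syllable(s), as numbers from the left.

Weights: 1 klo L, 2 da:d H, 3 pi L, 4 ma L, 5 ma L, 6 dro L, 7 de L, 8 de L.
Parse right to left (heavy = foot alone; LL = one foot; stranded L unfooted): klo (ˈda:d) (ˈpi.ma) (ˈma.dro) (ˈde.de).
Foot heads: 2, 3, 5, 7.
Primary stress on the rightmost head = syllable 7.
Secondary stress on 2, 3, 5: klo.ˌda:d.ˌpi.ma.ˌma.dro.ˈde.de.

primary 7, secondary 2, 3, 5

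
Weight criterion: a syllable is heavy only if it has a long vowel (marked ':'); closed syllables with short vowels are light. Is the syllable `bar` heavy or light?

`bar`: short vowel, closed (coda /r/). Short vowel → light.

light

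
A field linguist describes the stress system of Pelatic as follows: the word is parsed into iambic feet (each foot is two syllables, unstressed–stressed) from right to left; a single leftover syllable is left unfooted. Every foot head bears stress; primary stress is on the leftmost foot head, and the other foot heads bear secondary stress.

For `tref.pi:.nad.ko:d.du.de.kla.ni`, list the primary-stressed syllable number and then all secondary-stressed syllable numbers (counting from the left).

primary 2, secondary 4, 6, 8

Parse right to left into iambic (σˈσ) feet: (tref.ˈpi:) (nad.ˈko:d) (du.ˈde) (kla.ˈni).
Foot heads (stressed positions): 2, 4, 6, 8.
End Rule Leftmost: primary stress on the leftmost head = syllable 2.
Secondary stress on 4, 6, 8: tref.ˈpi:.nad.ˌko:d.du.ˌde.kla.ˌni.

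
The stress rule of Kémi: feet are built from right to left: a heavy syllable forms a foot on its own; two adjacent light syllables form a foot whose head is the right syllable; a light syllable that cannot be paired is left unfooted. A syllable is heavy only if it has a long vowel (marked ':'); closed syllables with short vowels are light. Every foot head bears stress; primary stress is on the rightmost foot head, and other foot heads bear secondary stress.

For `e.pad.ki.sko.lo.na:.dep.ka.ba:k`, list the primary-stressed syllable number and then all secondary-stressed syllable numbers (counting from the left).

primary 9, secondary 3, 5, 6, 8

Weights: 1 e L, 2 pad L, 3 ki L, 4 sko L, 5 lo L, 6 na: H, 7 dep L, 8 ka L, 9 ba:k H.
Parse right to left (heavy = foot alone; LL = one foot; stranded L unfooted): e (pad.ˈki) (sko.ˈlo) (ˈna:) (dep.ˈka) (ˈba:k).
Foot heads: 3, 5, 6, 8, 9.
Primary stress on the rightmost head = syllable 9.
Secondary stress on 3, 5, 6, 8: e.pad.ˌki.sko.ˌlo.ˌna:.dep.ˌka.ˈba:k.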